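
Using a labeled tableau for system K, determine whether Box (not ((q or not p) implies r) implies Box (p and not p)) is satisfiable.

1. Box (not ((q or not p) implies r) implies Box (p and not p)), w0

Satisfiable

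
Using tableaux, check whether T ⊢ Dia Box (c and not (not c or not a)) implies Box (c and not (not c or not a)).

Not valid

Tableau for the negation not (Dia Box (c and not (not c or not a)) implies Box (c and not (not c or not a))):
1. not (Dia Box (c and not (not c or not a)) implies Box (c and not (not c or not a))), u
2. Dia Box (c and not (not c or not a)), u
3. not Box (c and not (not c or not a)), u
4. Box (c and not (not c or not a)), v
5. c and not (not c or not a), v
6. c, v
7. not (not c or not a), v
8. a, v
9. not (c and not (not c or not a)), w
10. not c or not a, w
11. not a, w
Accessibility: uRu, uRv, uRw, vRv, wRw
The negation has an open branch (countermodel exists).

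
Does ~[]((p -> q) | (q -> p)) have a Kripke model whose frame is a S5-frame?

Unsatisfiable (every branch closes)

1. ~[]((p -> q) | (q -> p)), w0
2. ~((p -> q) | (q -> p)), w1
3. ~(p -> q), w1
4. ~(q -> p), w1
5. p, w1
6. ~q, w1
7. q, w1
8. ~p, w1
Accessibility: w0Rw0, w0Rw1, w1Rw0, w1Rw1
Branch closes: q and ~q both at w1.
Every branch closes; the branch above is one of them.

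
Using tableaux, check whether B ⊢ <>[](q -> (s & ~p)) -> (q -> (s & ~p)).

Valid in B

Tableau for the negation ~(<>[](q -> (s & ~p)) -> (q -> (s & ~p))):
1. ~(<>[](q -> (s & ~p)) -> (q -> (s & ~p))), w0
2. <>[](q -> (s & ~p)), w0   [~->-rule on 1]
3. ~(q -> (s & ~p)), w0   [~->-rule on 1]
4. q, w0   [~->-rule on 3]
5. ~(s & ~p), w0   [~->-rule on 3]
6. p, w0   [~&-rule on 5 (branches; this branch)]
7. [](q -> (s & ~p)), w1   [<>-rule on 2: fresh world w1, w0Rw1]
8. q -> (s & ~p), w0   [[]-rule on 7 via w1Rw0]
9. q -> (s & ~p), w1   [[]-rule on 7 via w1Rw1]
10. s & ~p, w0   [->-rule on 8 (branches; this branch)]
11. s, w0   [&-rule on 10]
12. ~p, w0   [&-rule on 10]
Accessibility: w0Rw0, w0Rw1, w1Rw0, w1Rw1
Branch closes: p and ~p both at w0.
All branches of the negation close; one closing branch shown above.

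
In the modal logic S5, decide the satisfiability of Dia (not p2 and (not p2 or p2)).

1. Dia (not p2 and (not p2 or p2)), u
2. not p2 and (not p2 or p2), v
3. not p2, v
4. not p2 or p2, v
Accessibility: uRu, uRv, vRu, vRv

Satisfiable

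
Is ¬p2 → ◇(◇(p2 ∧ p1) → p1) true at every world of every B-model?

Tableau for the negation ¬(¬p2 → ◇(◇(p2 ∧ p1) → p1)):
1. ¬(¬p2 → ◇(◇(p2 ∧ p1) → p1)), w0
2. ¬p2, w0   [¬→-rule on 1]
3. ¬◇(◇(p2 ∧ p1) → p1), w0   [¬→-rule on 1]
4. ¬(◇(p2 ∧ p1) → p1), w0   [¬◇-rule on 3 via w0Rw0]
5. ◇(p2 ∧ p1), w0   [¬→-rule on 4]
6. ¬p1, w0   [¬→-rule on 4]
7. p2 ∧ p1, w1   [◇-rule on 5: fresh world w1, w0Rw1]
8. p2, w1   [∧-rule on 7]
9. p1, w1   [∧-rule on 7]
10. ¬(◇(p2 ∧ p1) → p1), w1   [¬◇-rule on 3 via w0Rw1]
11. ◇(p2 ∧ p1), w1   [¬→-rule on 10]
12. ¬p1, w1   [¬→-rule on 10]
Accessibility: w0Rw0, w0Rw1, w1Rw0, w1Rw1
Branch closes: p1 and ¬p1 both at w1.
All branches of the negation close; one closing branch shown above.

Valid in B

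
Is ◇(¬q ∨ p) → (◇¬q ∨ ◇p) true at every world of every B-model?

Valid

Tableau for the negation ¬(◇(¬q ∨ p) → (◇¬q ∨ ◇p)):
1. ¬(◇(¬q ∨ p) → (◇¬q ∨ ◇p)), 0
2. ◇(¬q ∨ p), 0
3. ¬(◇¬q ∨ ◇p), 0
4. ¬◇¬q, 0
5. ¬◇p, 0
6. q, 0
7. ¬p, 0
8. ¬q ∨ p, 1
9. q, 1
10. ¬p, 1
11. p, 1
Accessibility: 0R0, 0R1, 1R0, 1R1
Branch closes: p and ¬p both at 1.
Every branch of the negation's tableau closes; the branch above is one of them.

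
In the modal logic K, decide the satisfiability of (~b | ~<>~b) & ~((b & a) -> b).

Unsatisfiable

1. (~b | ~<>~b) & ~((b & a) -> b), w0
2. ~b | ~<>~b, w0
3. ~((b & a) -> b), w0
4. b & a, w0
5. ~b, w0
6. b, w0
7. a, w0
Branch closes: b and ~b both at w0.
(One branch shown.) All branches close.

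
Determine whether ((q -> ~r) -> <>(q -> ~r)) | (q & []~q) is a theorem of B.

Valid in B

Tableau for the negation ~(((q -> ~r) -> <>(q -> ~r)) | (q & []~q)):
1. ~(((q -> ~r) -> <>(q -> ~r)) | (q & []~q)), 0
2. ~((q -> ~r) -> <>(q -> ~r)), 0
3. ~(q & []~q), 0
4. q -> ~r, 0
5. ~<>(q -> ~r), 0
6. ~(q -> ~r), 0
7. q, 0
8. r, 0
9. ~[]~q, 0
10. ~r, 0
Accessibility: 0R0
Branch closes: r and ~r both at 0.
All branches of the negation close; one closing branch shown above.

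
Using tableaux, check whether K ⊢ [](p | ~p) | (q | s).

Tableau for the negation ~([](p | ~p) | (q | s)):
1. ~([](p | ~p) | (q | s)), u
2. ~[](p | ~p), u
3. ~(q | s), u
4. ~q, u
5. ~s, u
6. ~(p | ~p), v
7. ~p, v
8. p, v
Accessibility: uRv
Branch closes: p and ~p both at v.
Every branch of the negation's tableau closes; the branch above is one of them.

Valid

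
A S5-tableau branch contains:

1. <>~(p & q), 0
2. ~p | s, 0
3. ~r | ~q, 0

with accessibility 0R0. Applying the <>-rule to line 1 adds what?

a fresh world 1 with 0R1, and ~(p & q) at 1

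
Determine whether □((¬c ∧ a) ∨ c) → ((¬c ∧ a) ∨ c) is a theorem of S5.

Valid

Tableau for the negation ¬(□((¬c ∧ a) ∨ c) → ((¬c ∧ a) ∨ c)):
1. ¬(□((¬c ∧ a) ∨ c) → ((¬c ∧ a) ∨ c)), 0
2. □((¬c ∧ a) ∨ c), 0
3. ¬((¬c ∧ a) ∨ c), 0
4. ¬(¬c ∧ a), 0
5. ¬c, 0
6. (¬c ∧ a) ∨ c, 0
7. ¬a, 0
8. ¬c ∧ a, 0
9. a, 0
Accessibility: 0R0
Branch closes: a and ¬a both at 0.
Every branch of the negation's tableau closes; the branch above is one of them.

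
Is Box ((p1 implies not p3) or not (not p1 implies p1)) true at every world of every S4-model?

Tableau for the negation not Box ((p1 implies not p3) or not (not p1 implies p1)):
1. not Box ((p1 implies not p3) or not (not p1 implies p1)), w0
2. not ((p1 implies not p3) or not (not p1 implies p1)), w1
3. not (p1 implies not p3), w1
4. not p1 implies p1, w1
5. p1, w1
6. p3, w1
Accessibility: w0Rw0, w0Rw1, w1Rw1
The negation has an open branch (countermodel exists).

Invalid (countermodel exists)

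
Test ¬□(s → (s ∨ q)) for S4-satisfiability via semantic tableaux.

1. ¬□(s → (s ∨ q)), 0
2. ¬(s → (s ∨ q)), 1   [¬□-rule on 1: fresh world 1, 0R1]
3. s, 1   [¬→-rule on 2]
4. ¬(s ∨ q), 1   [¬→-rule on 2]
5. ¬s, 1   [¬∨-rule on 4]
6. ¬q, 1   [¬∨-rule on 4]
Accessibility: 0R0, 0R1, 1R1
Branch closes: s and ¬s both at 1.
Every branch closes; the branch above is one of them.

No, unsatisfiable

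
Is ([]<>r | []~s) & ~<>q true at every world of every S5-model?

Tableau for the negation ~(([]<>r | []~s) & ~<>q):
1. ~(([]<>r | []~s) & ~<>q), 0
2. <>q, 0   [~&-rule on 1 (branches; this branch)]
3. q, 1   [<>-rule on 2: fresh world 1, 0R1]
Accessibility: 0R0, 0R1, 1R0, 1R1
The negation has an open branch (countermodel exists).

Not valid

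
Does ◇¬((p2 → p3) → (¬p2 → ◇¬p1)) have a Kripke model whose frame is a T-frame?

Satisfiable (open branch found)

1. ◇¬((p2 → p3) → (¬p2 → ◇¬p1)), 0
2. ¬((p2 → p3) → (¬p2 → ◇¬p1)), 1
3. p2 → p3, 1
4. ¬(¬p2 → ◇¬p1), 1
5. ¬p2, 1
6. ¬◇¬p1, 1
7. p1, 1
8. p3, 1
Accessibility: 0R0, 0R1, 1R1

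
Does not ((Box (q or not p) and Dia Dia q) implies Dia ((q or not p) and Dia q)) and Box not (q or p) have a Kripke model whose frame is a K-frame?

Unsatisfiable (every branch closes)

1. not ((Box (q or not p) and Dia Dia q) implies Dia ((q or not p) and Dia q)) and Box not (q or p), w0
2. not ((Box (q or not p) and Dia Dia q) implies Dia ((q or not p) and Dia q)), w0
3. Box not (q or p), w0
4. Box (q or not p) and Dia Dia q, w0
5. not Dia ((q or not p) and Dia q), w0
6. Box (q or not p), w0
7. Dia Dia q, w0
8. Dia q, w1
9. not (q or p), w1
10. not q, w1
11. not p, w1
12. not ((q or not p) and Dia q), w1
13. q or not p, w1
14. not Dia q, w1
15. q, w2
16. not q, w2
Accessibility: w0Rw1, w1Rw2
Branch closes: q and not q both at w2.
Every branch closes; the branch above is one of them.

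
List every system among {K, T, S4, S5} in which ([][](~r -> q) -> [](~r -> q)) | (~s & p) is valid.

T, S4, S5

T-tableau for the negation ~(([][](~r -> q) -> [](~r -> q)) | (~s & p)):
1. ~(([][](~r -> q) -> [](~r -> q)) | (~s & p)), 0
2. ~([][](~r -> q) -> [](~r -> q)), 0
3. ~(~s & p), 0
4. [][](~r -> q), 0
5. ~[](~r -> q), 0
6. [](~r -> q), 0
7. ~r -> q, 0
8. ~p, 0
9. q, 0
10. ~(~r -> q), 1
11. ~r, 1
12. ~q, 1
13. [](~r -> q), 1
14. ~r -> q, 1
15. q, 1
Accessibility: 0R0, 0R1, 1R1
Branch closes: q and ~q both at 1.
Every branch closes (one shown): valid in T, hence also in S4, S5 (every theorem of T is a theorem of S4 and S5).
K-tableau for the negation ~(([][](~r -> q) -> [](~r -> q)) | (~s & p)):
1. ~(([][](~r -> q) -> [](~r -> q)) | (~s & p)), 0
2. ~([][](~r -> q) -> [](~r -> q)), 0
3. ~(~s & p), 0
4. [][](~r -> q), 0
5. ~[](~r -> q), 0
6. ~p, 0
7. ~(~r -> q), 1
8. ~r, 1
9. ~q, 1
10. [](~r -> q), 1
Accessibility: 0R1
Complete open branch: countermodel on a K-frame, so not valid in K.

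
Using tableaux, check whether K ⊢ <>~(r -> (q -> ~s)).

Tableau for the negation ~<>~(r -> (q -> ~s)):
1. ~<>~(r -> (q -> ~s)), w0
The negation has an open branch (countermodel exists).

Invalid (countermodel exists)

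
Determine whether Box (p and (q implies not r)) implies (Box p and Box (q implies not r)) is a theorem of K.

Tableau for the negation not (Box (p and (q implies not r)) implies (Box p and Box (q implies not r))):
1. not (Box (p and (q implies not r)) implies (Box p and Box (q implies not r))), 0
2. Box (p and (q implies not r)), 0   [neg-implies-rule on 1]
3. not (Box p and Box (q implies not r)), 0   [neg-implies-rule on 1]
4. not Box (q implies not r), 0   [neg-and-rule on 3 (branches; this branch)]
5. not (q implies not r), 1   [neg-Box-rule on 4: fresh world 1, 0R1]
6. q, 1   [neg-implies-rule on 5]
7. r, 1   [neg-implies-rule on 5]
8. p and (q implies not r), 1   [Box-rule on 2 via 0R1]
9. p, 1   [and-rule on 8]
10. q implies not r, 1   [and-rule on 8]
11. not r, 1   [implies-rule on 10 (branches; this branch)]
Accessibility: 0R1
Branch closes: r and not r both at 1.
Every branch of the negation's tableau closes; the branch above is one of them.

Yes, valid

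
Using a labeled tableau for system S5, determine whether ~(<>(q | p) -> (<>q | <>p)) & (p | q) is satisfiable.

1. ~(<>(q | p) -> (<>q | <>p)) & (p | q), 0
2. ~(<>(q | p) -> (<>q | <>p)), 0
3. p | q, 0
4. <>(q | p), 0
5. ~(<>q | <>p), 0
6. ~<>q, 0
7. ~<>p, 0
8. ~q, 0
9. ~p, 0
10. q, 0
Accessibility: 0R0
Branch closes: q and ~q both at 0.
Every branch closes; the branch above is one of them.

Unsatisfiable (every branch closes)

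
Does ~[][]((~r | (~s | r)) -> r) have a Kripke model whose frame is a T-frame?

1. ~[][]((~r | (~s | r)) -> r), u
2. ~[]((~r | (~s | r)) -> r), v   [~[]-rule on 1: fresh world v, uRv]
3. ~((~r | (~s | r)) -> r), w   [~[]-rule on 2: fresh world w, vRw]
4. ~r | (~s | r), w   [~->-rule on 3]
5. ~r, w   [~->-rule on 3]
6. ~s | r, w   [|-rule on 4 (branches; this branch)]
7. ~s, w   [|-rule on 6 (branches; this branch)]
Accessibility: uRu, uRv, vRv, vRw, wRw

Satisfiable (open branch found)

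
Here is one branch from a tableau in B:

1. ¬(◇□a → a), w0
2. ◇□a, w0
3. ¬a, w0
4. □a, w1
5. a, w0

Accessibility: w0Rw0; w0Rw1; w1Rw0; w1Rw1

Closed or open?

Both a and ¬a appear at w0.

Closed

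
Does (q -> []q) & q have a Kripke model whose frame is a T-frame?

Yes, satisfiable

1. (q -> []q) & q, 0
2. q -> []q, 0
3. q, 0
4. []q, 0
Accessibility: 0R0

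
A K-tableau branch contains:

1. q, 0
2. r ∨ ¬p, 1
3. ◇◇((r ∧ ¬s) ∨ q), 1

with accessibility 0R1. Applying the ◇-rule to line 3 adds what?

a fresh world 2 with 1R2, and ◇((r ∧ ¬s) ∨ q) at 2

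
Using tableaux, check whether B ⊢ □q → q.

Yes, valid

Tableau for the negation ¬(□q → q):
1. ¬(□q → q), w0
2. □q, w0   [¬→-rule on 1]
3. ¬q, w0   [¬→-rule on 1]
4. q, w0   [□-rule on 2 via w0Rw0]
Accessibility: w0Rw0
Branch closes: q and ¬q both at w0.
Every branch of the negation's tableau closes; the branch above is one of them.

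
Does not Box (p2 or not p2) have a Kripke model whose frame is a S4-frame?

1. not Box (p2 or not p2), w0
2. not (p2 or not p2), w1
3. not p2, w1
4. p2, w1
Accessibility: w0Rw0, w0Rw1, w1Rw1
Branch closes: p2 and not p2 both at w1.
Every branch closes; the branch above is one of them.

No, unsatisfiable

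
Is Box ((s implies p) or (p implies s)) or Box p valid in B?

Yes, valid

Tableau for the negation not (Box ((s implies p) or (p implies s)) or Box p):
1. not (Box ((s implies p) or (p implies s)) or Box p), 0
2. not Box ((s implies p) or (p implies s)), 0   [neg-or-rule on 1]
3. not Box p, 0   [neg-or-rule on 1]
4. not ((s implies p) or (p implies s)), 1   [neg-Box-rule on 2: fresh world 1, 0R1]
5. not (s implies p), 1   [neg-or-rule on 4]
6. not (p implies s), 1   [neg-or-rule on 4]
7. s, 1   [neg-implies-rule on 5]
8. not p, 1   [neg-implies-rule on 5]
9. p, 1   [neg-implies-rule on 6]
10. not s, 1   [neg-implies-rule on 6]
Accessibility: 0R0, 0R1, 1R0, 1R1
Branch closes: p and not p both at 1.
Every branch of the negation's tableau closes; the branch above is one of them.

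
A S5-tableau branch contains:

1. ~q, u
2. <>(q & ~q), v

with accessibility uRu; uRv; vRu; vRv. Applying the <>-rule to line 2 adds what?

a fresh world w with vRw, and q & ~q at w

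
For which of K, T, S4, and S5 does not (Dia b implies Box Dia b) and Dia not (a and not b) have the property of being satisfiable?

S4-tableau for the formula:
1. not (Dia b implies Box Dia b) and Dia not (a and not b), w0
2. not (Dia b implies Box Dia b), w0   [and-rule on 1]
3. Dia not (a and not b), w0   [and-rule on 1]
4. Dia b, w0   [neg-implies-rule on 2]
5. not Box Dia b, w0   [neg-implies-rule on 2]
6. not (a and not b), w1   [Dia-rule on 3: fresh world w1, w0Rw1]
7. b, w1   [neg-and-rule on 6 (branches; this branch)]
8. b, w2   [Dia-rule on 4: fresh world w2, w0Rw2]
9. not Dia b, w3   [neg-Box-rule on 5: fresh world w3, w0Rw3]
10. not b, w3   [neg-Dia-rule on 9 via w3Rw3]
Accessibility: w0Rw0, w0Rw1, w0Rw2, w0Rw3, w1Rw1, w2Rw2, w3Rw3
Complete open branch: satisfiable in S4, hence also in K, T (this S4-model is also a K-model and a T-model).
S5-tableau for the formula:
1. not (Dia b implies Box Dia b) and Dia not (a and not b), w0
2. not (Dia b implies Box Dia b), w0   [and-rule on 1]
3. Dia not (a and not b), w0   [and-rule on 1]
4. Dia b, w0   [neg-implies-rule on 2]
5. not Box Dia b, w0   [neg-implies-rule on 2]
6. not (a and not b), w1   [Dia-rule on 3: fresh world w1, w0Rw1]
7. not a, w1   [neg-and-rule on 6 (branches; this branch)]
8. b, w2   [Dia-rule on 4: fresh world w2, w0Rw2]
9. not Dia b, w3   [neg-Box-rule on 5: fresh world w3, w0Rw3]
10. not b, w0   [neg-Dia-rule on 9 via w3Rw0]
11. not b, w1   [neg-Dia-rule on 9 via w3Rw1]
12. not b, w2   [neg-Dia-rule on 9 via w3Rw2]
Accessibility: w0Rw0, w0Rw1, w0Rw2, w0Rw3, w1Rw0, w1Rw1, w1Rw2, w1Rw3, w2Rw0, w2Rw1, w2Rw2, w2Rw3, w3Rw0, w3Rw1, w3Rw2, w3Rw3
Branch closes: b and not b both at w2.
Every branch closes (one shown): unsatisfiable in S5.

K, T, S4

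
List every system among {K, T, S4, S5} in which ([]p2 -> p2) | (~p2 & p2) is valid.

K-tableau for the negation ~(([]p2 -> p2) | (~p2 & p2)):
1. ~(([]p2 -> p2) | (~p2 & p2)), w0
2. ~([]p2 -> p2), w0
3. ~(~p2 & p2), w0
4. []p2, w0
5. ~p2, w0
Complete open branch: countermodel on a K-frame, so not valid in K.
T-tableau for the negation ~(([]p2 -> p2) | (~p2 & p2)):
1. ~(([]p2 -> p2) | (~p2 & p2)), w0
2. ~([]p2 -> p2), w0
3. ~(~p2 & p2), w0
4. []p2, w0
5. ~p2, w0
6. p2, w0
Accessibility: w0Rw0
Branch closes: p2 and ~p2 both at w0.
Every branch closes (one shown): valid in T, hence also in S4, S5 (every theorem of T is a theorem of S4 and S5).

T, S4, S5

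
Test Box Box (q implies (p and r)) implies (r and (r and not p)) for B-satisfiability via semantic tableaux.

1. Box Box (q implies (p and r)) implies (r and (r and not p)), w0
2. r and (r and not p), w0
3. r, w0
4. r and not p, w0
5. not p, w0
Accessibility: w0Rw0

Satisfiable (open branch found)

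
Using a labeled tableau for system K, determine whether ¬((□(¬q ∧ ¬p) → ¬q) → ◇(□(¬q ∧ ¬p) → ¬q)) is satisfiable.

Satisfiable

1. ¬((□(¬q ∧ ¬p) → ¬q) → ◇(□(¬q ∧ ¬p) → ¬q)), u
2. □(¬q ∧ ¬p) → ¬q, u   [¬→-rule on 1]
3. ¬◇(□(¬q ∧ ¬p) → ¬q), u   [¬→-rule on 1]
4. ¬q, u   [→-rule on 2 (branches; this branch)]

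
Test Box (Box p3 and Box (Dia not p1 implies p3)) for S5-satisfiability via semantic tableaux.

Satisfiable

1. Box (Box p3 and Box (Dia not p1 implies p3)), u
2. Box p3 and Box (Dia not p1 implies p3), u   [Box-rule on 1 via uRu]
3. Box p3, u   [and-rule on 2]
4. Box (Dia not p1 implies p3), u   [and-rule on 2]
5. p3, u   [Box-rule on 3 via uRu]
6. Dia not p1 implies p3, u   [Box-rule on 4 via uRu]
Accessibility: uRu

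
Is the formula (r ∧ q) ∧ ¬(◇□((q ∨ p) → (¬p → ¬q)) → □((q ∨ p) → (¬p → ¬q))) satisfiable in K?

Yes, satisfiable

1. (r ∧ q) ∧ ¬(◇□((q ∨ p) → (¬p → ¬q)) → □((q ∨ p) → (¬p → ¬q))), u
2. r ∧ q, u   [∧-rule on 1]
3. ¬(◇□((q ∨ p) → (¬p → ¬q)) → □((q ∨ p) → (¬p → ¬q))), u   [∧-rule on 1]
4. r, u   [∧-rule on 2]
5. q, u   [∧-rule on 2]
6. ◇□((q ∨ p) → (¬p → ¬q)), u   [¬→-rule on 3]
7. ¬□((q ∨ p) → (¬p → ¬q)), u   [¬→-rule on 3]
8. □((q ∨ p) → (¬p → ¬q)), v   [◇-rule on 6: fresh world v, uRv]
9. ¬((q ∨ p) → (¬p → ¬q)), w   [¬□-rule on 7: fresh world w, uRw]
10. q ∨ p, w   [¬→-rule on 9]
11. ¬(¬p → ¬q), w   [¬→-rule on 9]
12. ¬p, w   [¬→-rule on 11]
13. q, w   [¬→-rule on 11]
Accessibility: uRv, uRw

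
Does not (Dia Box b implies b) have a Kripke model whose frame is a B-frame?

1. not (Dia Box b implies b), w0
2. Dia Box b, w0
3. not b, w0
4. Box b, w1
5. b, w0
Accessibility: w0Rw0, w0Rw1, w1Rw0, w1Rw1
Branch closes: b and not b both at w0.
All branches of the tableau close; one closing branch shown above.

Unsatisfiable (every branch closes)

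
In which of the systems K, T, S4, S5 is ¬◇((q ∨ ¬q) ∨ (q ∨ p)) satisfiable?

K

T-tableau for the formula:
1. ¬◇((q ∨ ¬q) ∨ (q ∨ p)), u
2. ¬((q ∨ ¬q) ∨ (q ∨ p)), u   [¬◇-rule on 1 via uRu]
3. ¬(q ∨ ¬q), u   [¬∨-rule on 2]
4. ¬(q ∨ p), u   [¬∨-rule on 2]
5. ¬q, u   [¬∨-rule on 3]
6. q, u   [¬∨-rule on 3]
Accessibility: uRu
Branch closes: q and ¬q both at u.
Every branch closes (one shown): unsatisfiable in T, hence also in S4, S5 (every S4/S5-frame is a T-frame).
K-tableau for the formula:
1. ¬◇((q ∨ ¬q) ∨ (q ∨ p)), u
Complete open branch: satisfiable in K.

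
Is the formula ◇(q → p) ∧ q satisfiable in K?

Satisfiable

1. ◇(q → p) ∧ q, 0
2. ◇(q → p), 0
3. q, 0
4. q → p, 1
5. p, 1
Accessibility: 0R1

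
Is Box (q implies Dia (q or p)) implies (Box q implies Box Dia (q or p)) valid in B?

Tableau for the negation not (Box (q implies Dia (q or p)) implies (Box q implies Box Dia (q or p))):
1. not (Box (q implies Dia (q or p)) implies (Box q implies Box Dia (q or p))), 0
2. Box (q implies Dia (q or p)), 0
3. not (Box q implies Box Dia (q or p)), 0
4. Box q, 0
5. not Box Dia (q or p), 0
6. q implies Dia (q or p), 0
7. q, 0
8. Dia (q or p), 0
9. not Dia (q or p), 1
10. q implies Dia (q or p), 1
11. q, 1
12. not (q or p), 0
13. not q, 0
14. not p, 0
Accessibility: 0R0, 0R1, 1R0, 1R1
Branch closes: q and not q both at 0.
Every branch of the negation's tableau closes; the branch above is one of them.

Valid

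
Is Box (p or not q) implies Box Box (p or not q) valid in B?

Tableau for the negation not (Box (p or not q) implies Box Box (p or not q)):
1. not (Box (p or not q) implies Box Box (p or not q)), 0
2. Box (p or not q), 0   [neg-implies-rule on 1]
3. not Box Box (p or not q), 0   [neg-implies-rule on 1]
4. p or not q, 0   [Box-rule on 2 via 0R0]
5. not q, 0   [or-rule on 4 (branches; this branch)]
6. not Box (p or not q), 1   [neg-Box-rule on 3: fresh world 1, 0R1]
7. p or not q, 1   [Box-rule on 2 via 0R1]
8. not q, 1   [or-rule on 7 (branches; this branch)]
9. not (p or not q), 2   [neg-Box-rule on 6: fresh world 2, 1R2]
10. not p, 2   [neg-or-rule on 9]
11. q, 2   [neg-or-rule on 9]
Accessibility: 0R0, 0R1, 1R0, 1R1, 1R2, 2R1, 2R2
The negation has an open branch (countermodel exists).

Not valid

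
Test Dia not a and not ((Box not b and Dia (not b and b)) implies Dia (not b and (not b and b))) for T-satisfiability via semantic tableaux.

1. Dia not a and not ((Box not b and Dia (not b and b)) implies Dia (not b and (not b and b))), 0
2. Dia not a, 0
3. not ((Box not b and Dia (not b and b)) implies Dia (not b and (not b and b))), 0
4. Box not b and Dia (not b and b), 0
5. not Dia (not b and (not b and b)), 0
6. Box not b, 0
7. Dia (not b and b), 0
8. not (not b and (not b and b)), 0
9. not b, 0
10. not (not b and b), 0
11. not a, 1
12. not (not b and (not b and b)), 1
13. not b, 1
14. not (not b and b), 1
15. not b and b, 2
16. not b, 2
17. b, 2
Accessibility: 0R0, 0R1, 0R2, 1R1, 2R2
Branch closes: b and not b both at 2.
All branches of the tableau close; one closing branch shown above.

No, unsatisfiable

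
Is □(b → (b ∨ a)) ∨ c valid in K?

Yes, valid

Tableau for the negation ¬(□(b → (b ∨ a)) ∨ c):
1. ¬(□(b → (b ∨ a)) ∨ c), w0
2. ¬□(b → (b ∨ a)), w0   [¬∨-rule on 1]
3. ¬c, w0   [¬∨-rule on 1]
4. ¬(b → (b ∨ a)), w1   [¬□-rule on 2: fresh world w1, w0Rw1]
5. b, w1   [¬→-rule on 4]
6. ¬(b ∨ a), w1   [¬→-rule on 4]
7. ¬b, w1   [¬∨-rule on 6]
8. ¬a, w1   [¬∨-rule on 6]
Accessibility: w0Rw1
Branch closes: b and ¬b both at w1.
All branches of the negation close; one closing branch shown above.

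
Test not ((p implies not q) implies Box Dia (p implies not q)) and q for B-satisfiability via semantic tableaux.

1. not ((p implies not q) implies Box Dia (p implies not q)) and q, u
2. not ((p implies not q) implies Box Dia (p implies not q)), u
3. q, u
4. p implies not q, u
5. not Box Dia (p implies not q), u
6. not p, u
7. not Dia (p implies not q), v
8. not (p implies not q), u
9. p, u
Accessibility: uRu, uRv, vRu, vRv
Branch closes: p and not p both at u.
All branches of the tableau close; one closing branch shown above.

Unsatisfiable (every branch closes)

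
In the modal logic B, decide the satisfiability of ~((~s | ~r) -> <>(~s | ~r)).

1. ~((~s | ~r) -> <>(~s | ~r)), 0
2. ~s | ~r, 0
3. ~<>(~s | ~r), 0
4. ~(~s | ~r), 0
5. s, 0
6. r, 0
7. ~r, 0
Accessibility: 0R0
Branch closes: r and ~r both at 0.
(One branch shown.) All branches close.

Unsatisfiable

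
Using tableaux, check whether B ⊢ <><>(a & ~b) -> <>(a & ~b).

Not valid

Tableau for the negation ~(<><>(a & ~b) -> <>(a & ~b)):
1. ~(<><>(a & ~b) -> <>(a & ~b)), u
2. <><>(a & ~b), u
3. ~<>(a & ~b), u
4. ~(a & ~b), u
5. b, u
6. <>(a & ~b), v
7. ~(a & ~b), v
8. b, v
9. a & ~b, w
10. a, w
11. ~b, w
Accessibility: uRu, uRv, vRu, vRv, vRw, wRv, wRw
The negation has an open branch (countermodel exists).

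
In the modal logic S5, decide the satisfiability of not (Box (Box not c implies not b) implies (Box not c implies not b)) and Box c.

1. not (Box (Box not c implies not b) implies (Box not c implies not b)) and Box c, 0
2. not (Box (Box not c implies not b) implies (Box not c implies not b)), 0   [and-rule on 1]
3. Box c, 0   [and-rule on 1]
4. Box (Box not c implies not b), 0   [neg-implies-rule on 2]
5. not (Box not c implies not b), 0   [neg-implies-rule on 2]
6. Box not c, 0   [neg-implies-rule on 5]
7. b, 0   [neg-implies-rule on 5]
8. c, 0   [Box-rule on 3 via 0R0]
9. Box not c implies not b, 0   [Box-rule on 4 via 0R0]
10. not c, 0   [Box-rule on 6 via 0R0]
Accessibility: 0R0
Branch closes: c and not c both at 0.
All branches of the tableau close; one closing branch shown above.

Unsatisfiable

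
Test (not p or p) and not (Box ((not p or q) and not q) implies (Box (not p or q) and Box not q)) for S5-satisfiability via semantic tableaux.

1. (not p or p) and not (Box ((not p or q) and not q) implies (Box (not p or q) and Box not q)), w0
2. not p or p, w0   [and-rule on 1]
3. not (Box ((not p or q) and not q) implies (Box (not p or q) and Box not q)), w0   [and-rule on 1]
4. Box ((not p or q) and not q), w0   [neg-implies-rule on 3]
5. not (Box (not p or q) and Box not q), w0   [neg-implies-rule on 3]
6. (not p or q) and not q, w0   [Box-rule on 4 via w0Rw0]
7. not p or q, w0   [and-rule on 6]
8. not q, w0   [and-rule on 6]
9. not p, w0   [or-rule on 2 (branches; this branch)]
10. not Box (not p or q), w0   [neg-and-rule on 5 (branches; this branch)]
11. not (not p or q), w1   [neg-Box-rule on 10: fresh world w1, w0Rw1]
12. p, w1   [neg-or-rule on 11]
13. not q, w1   [neg-or-rule on 11]
14. (not p or q) and not q, w1   [Box-rule on 4 via w0Rw1]
15. not p or q, w1   [and-rule on 14]
16. q, w1   [or-rule on 15 (branches; this branch)]
Accessibility: w0Rw0, w0Rw1, w1Rw0, w1Rw1
Branch closes: q and not q both at w1.
(One branch shown.) All branches close.

No, unsatisfiable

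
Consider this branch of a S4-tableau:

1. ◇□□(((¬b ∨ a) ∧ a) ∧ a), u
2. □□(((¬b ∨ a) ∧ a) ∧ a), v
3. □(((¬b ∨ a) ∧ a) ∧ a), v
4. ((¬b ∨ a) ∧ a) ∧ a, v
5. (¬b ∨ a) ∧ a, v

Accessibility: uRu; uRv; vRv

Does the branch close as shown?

There is no literal clash: for every atom and world, at most one sign appears.

No, open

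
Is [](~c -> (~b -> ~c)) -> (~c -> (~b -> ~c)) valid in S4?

Valid

Tableau for the negation ~([](~c -> (~b -> ~c)) -> (~c -> (~b -> ~c))):
1. ~([](~c -> (~b -> ~c)) -> (~c -> (~b -> ~c))), u
2. [](~c -> (~b -> ~c)), u
3. ~(~c -> (~b -> ~c)), u
4. ~c, u
5. ~(~b -> ~c), u
6. ~b, u
7. c, u
Accessibility: uRu
Branch closes: c and ~c both at u.
Every branch of the negation's tableau closes; the branch above is one of them.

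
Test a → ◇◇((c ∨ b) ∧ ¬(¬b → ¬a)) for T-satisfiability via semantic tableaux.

1. a → ◇◇((c ∨ b) ∧ ¬(¬b → ¬a)), w0
2. ◇◇((c ∨ b) ∧ ¬(¬b → ¬a)), w0
3. ◇((c ∨ b) ∧ ¬(¬b → ¬a)), w1
4. (c ∨ b) ∧ ¬(¬b → ¬a), w2
5. c ∨ b, w2
6. ¬(¬b → ¬a), w2
7. ¬b, w2
8. a, w2
9. c, w2
Accessibility: w0Rw0, w0Rw1, w1Rw1, w1Rw2, w2Rw2

Satisfiable (open branch found)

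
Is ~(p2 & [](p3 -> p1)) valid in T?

Not valid

Tableau for the negation p2 & [](p3 -> p1):
1. p2 & [](p3 -> p1), 0
2. p2, 0
3. [](p3 -> p1), 0
4. p3 -> p1, 0
5. p1, 0
Accessibility: 0R0
The negation has an open branch (countermodel exists).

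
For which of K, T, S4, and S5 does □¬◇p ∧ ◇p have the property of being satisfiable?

K

K-tableau for the formula:
1. □¬◇p ∧ ◇p, w0
2. □¬◇p, w0   [∧-rule on 1]
3. ◇p, w0   [∧-rule on 1]
4. p, w1   [◇-rule on 3: fresh world w1, w0Rw1]
5. ¬◇p, w1   [□-rule on 2 via w0Rw1]
Accessibility: w0Rw1
Complete open branch: satisfiable in K.
T-tableau for the formula:
1. □¬◇p ∧ ◇p, w0
2. □¬◇p, w0   [∧-rule on 1]
3. ◇p, w0   [∧-rule on 1]
4. ¬◇p, w0   [□-rule on 2 via w0Rw0]
5. ¬p, w0   [¬◇-rule on 4 via w0Rw0]
6. p, w1   [◇-rule on 3: fresh world w1, w0Rw1]
7. ¬◇p, w1   [□-rule on 2 via w0Rw1]
8. ¬p, w1   [¬◇-rule on 4 via w0Rw1]
Accessibility: w0Rw0, w0Rw1, w1Rw1
Branch closes: p and ¬p both at w1.
Every branch closes (one shown): unsatisfiable in T, hence also in S4, S5 (every S4/S5-frame is a T-frame).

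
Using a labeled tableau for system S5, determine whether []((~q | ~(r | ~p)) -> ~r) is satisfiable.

1. []((~q | ~(r | ~p)) -> ~r), w0
2. (~q | ~(r | ~p)) -> ~r, w0
3. ~r, w0
Accessibility: w0Rw0

Satisfiable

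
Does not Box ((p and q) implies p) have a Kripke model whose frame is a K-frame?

No, unsatisfiable

1. not Box ((p and q) implies p), u
2. not ((p and q) implies p), v   [neg-Box-rule on 1: fresh world v, uRv]
3. p and q, v   [neg-implies-rule on 2]
4. not p, v   [neg-implies-rule on 2]
5. p, v   [and-rule on 3]
6. q, v   [and-rule on 3]
Accessibility: uRv
Branch closes: p and not p both at v.
All branches of the tableau close; one closing branch shown above.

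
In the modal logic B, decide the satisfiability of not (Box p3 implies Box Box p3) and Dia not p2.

Satisfiable (open branch found)

1. not (Box p3 implies Box Box p3) and Dia not p2, w0
2. not (Box p3 implies Box Box p3), w0
3. Dia not p2, w0
4. Box p3, w0
5. not Box Box p3, w0
6. p3, w0
7. not p2, w1
8. p3, w1
9. not Box p3, w2
10. p3, w2
11. not p3, w3
Accessibility: w0Rw0, w0Rw1, w0Rw2, w1Rw0, w1Rw1, w2Rw0, w2Rw2, w2Rw3, w3Rw2, w3Rw3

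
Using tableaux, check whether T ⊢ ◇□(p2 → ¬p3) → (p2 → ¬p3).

Tableau for the negation ¬(◇□(p2 → ¬p3) → (p2 → ¬p3)):
1. ¬(◇□(p2 → ¬p3) → (p2 → ¬p3)), u
2. ◇□(p2 → ¬p3), u
3. ¬(p2 → ¬p3), u
4. p2, u
5. p3, u
6. □(p2 → ¬p3), v
7. p2 → ¬p3, v
8. ¬p3, v
Accessibility: uRu, uRv, vRv
The negation has an open branch (countermodel exists).

Invalid (countermodel exists)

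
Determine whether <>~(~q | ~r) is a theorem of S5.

Tableau for the negation ~<>~(~q | ~r):
1. ~<>~(~q | ~r), w0
2. ~q | ~r, w0
3. ~r, w0
Accessibility: w0Rw0
The negation has an open branch (countermodel exists).

Not valid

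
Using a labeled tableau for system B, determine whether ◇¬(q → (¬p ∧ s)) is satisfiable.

Yes, satisfiable

1. ◇¬(q → (¬p ∧ s)), u
2. ¬(q → (¬p ∧ s)), v   [◇-rule on 1: fresh world v, uRv]
3. q, v   [¬→-rule on 2]
4. ¬(¬p ∧ s), v   [¬→-rule on 2]
5. ¬s, v   [¬∧-rule on 4 (branches; this branch)]
Accessibility: uRu, uRv, vRu, vRv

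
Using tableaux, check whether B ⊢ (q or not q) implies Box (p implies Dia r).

Invalid (countermodel exists)

Tableau for the negation not ((q or not q) implies Box (p implies Dia r)):
1. not ((q or not q) implies Box (p implies Dia r)), 0
2. q or not q, 0
3. not Box (p implies Dia r), 0
4. not q, 0
5. not (p implies Dia r), 1
6. p, 1
7. not Dia r, 1
8. not r, 0
9. not r, 1
Accessibility: 0R0, 0R1, 1R0, 1R1
The negation has an open branch (countermodel exists).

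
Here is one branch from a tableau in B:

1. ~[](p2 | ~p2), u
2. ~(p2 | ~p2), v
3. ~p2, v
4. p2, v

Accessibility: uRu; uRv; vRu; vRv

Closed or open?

Both p2 and ~p2 appear at v.

Yes, closed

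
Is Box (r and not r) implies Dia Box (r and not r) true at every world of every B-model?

Tableau for the negation not (Box (r and not r) implies Dia Box (r and not r)):
1. not (Box (r and not r) implies Dia Box (r and not r)), 0
2. Box (r and not r), 0
3. not Dia Box (r and not r), 0
4. r and not r, 0
5. r, 0
6. not r, 0
Accessibility: 0R0
Branch closes: r and not r both at 0.
All branches of the negation close; one closing branch shown above.

Valid in B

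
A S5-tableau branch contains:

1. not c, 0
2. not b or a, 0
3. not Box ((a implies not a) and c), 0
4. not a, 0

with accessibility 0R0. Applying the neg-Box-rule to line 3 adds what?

a fresh world 1 with 0R1, and not ((a implies not a) and c) at 1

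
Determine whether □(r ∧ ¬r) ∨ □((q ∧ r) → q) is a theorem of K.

Tableau for the negation ¬(□(r ∧ ¬r) ∨ □((q ∧ r) → q)):
1. ¬(□(r ∧ ¬r) ∨ □((q ∧ r) → q)), u
2. ¬□(r ∧ ¬r), u
3. ¬□((q ∧ r) → q), u
4. ¬(r ∧ ¬r), v
5. r, v
6. ¬((q ∧ r) → q), w
7. q ∧ r, w
8. ¬q, w
9. q, w
10. r, w
Accessibility: uRv, uRw
Branch closes: q and ¬q both at w.
All branches of the negation close; one closing branch shown above.

Yes, valid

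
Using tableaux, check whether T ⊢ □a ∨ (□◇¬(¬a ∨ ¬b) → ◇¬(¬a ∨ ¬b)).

Tableau for the negation ¬(□a ∨ (□◇¬(¬a ∨ ¬b) → ◇¬(¬a ∨ ¬b))):
1. ¬(□a ∨ (□◇¬(¬a ∨ ¬b) → ◇¬(¬a ∨ ¬b))), u
2. ¬□a, u
3. ¬(□◇¬(¬a ∨ ¬b) → ◇¬(¬a ∨ ¬b)), u
4. □◇¬(¬a ∨ ¬b), u
5. ¬◇¬(¬a ∨ ¬b), u
6. ◇¬(¬a ∨ ¬b), u
7. ¬a ∨ ¬b, u
8. ¬b, u
9. ¬a, v
10. ◇¬(¬a ∨ ¬b), v
11. ¬a ∨ ¬b, v
12. ¬b, v
13. ¬(¬a ∨ ¬b), w
14. a, w
15. b, w
16. ◇¬(¬a ∨ ¬b), w
17. ¬a ∨ ¬b, w
18. ¬b, w
Accessibility: uRu, uRv, uRw, vRv, wRw
Branch closes: b and ¬b both at w.
All branches of the negation close; one closing branch shown above.

Valid in T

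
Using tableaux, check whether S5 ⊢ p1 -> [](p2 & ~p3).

Tableau for the negation ~(p1 -> [](p2 & ~p3)):
1. ~(p1 -> [](p2 & ~p3)), u
2. p1, u
3. ~[](p2 & ~p3), u
4. ~(p2 & ~p3), v
5. p3, v
Accessibility: uRu, uRv, vRu, vRv
The negation has an open branch (countermodel exists).

Not valid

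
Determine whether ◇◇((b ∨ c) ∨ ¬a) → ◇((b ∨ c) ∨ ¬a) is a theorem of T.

Not valid

Tableau for the negation ¬(◇◇((b ∨ c) ∨ ¬a) → ◇((b ∨ c) ∨ ¬a)):
1. ¬(◇◇((b ∨ c) ∨ ¬a) → ◇((b ∨ c) ∨ ¬a)), w0
2. ◇◇((b ∨ c) ∨ ¬a), w0
3. ¬◇((b ∨ c) ∨ ¬a), w0
4. ¬((b ∨ c) ∨ ¬a), w0
5. ¬(b ∨ c), w0
6. a, w0
7. ¬b, w0
8. ¬c, w0
9. ◇((b ∨ c) ∨ ¬a), w1
10. ¬((b ∨ c) ∨ ¬a), w1
11. ¬(b ∨ c), w1
12. a, w1
13. ¬b, w1
14. ¬c, w1
15. (b ∨ c) ∨ ¬a, w2
16. ¬a, w2
Accessibility: w0Rw0, w0Rw1, w1Rw1, w1Rw2, w2Rw2
The negation has an open branch (countermodel exists).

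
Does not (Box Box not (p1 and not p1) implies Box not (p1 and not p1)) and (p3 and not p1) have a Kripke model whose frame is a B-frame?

1. not (Box Box not (p1 and not p1) implies Box not (p1 and not p1)) and (p3 and not p1), u
2. not (Box Box not (p1 and not p1) implies Box not (p1 and not p1)), u
3. p3 and not p1, u
4. Box Box not (p1 and not p1), u
5. not Box not (p1 and not p1), u
6. p3, u
7. not p1, u
8. Box not (p1 and not p1), u
9. not (p1 and not p1), u
10. p1 and not p1, v
11. p1, v
12. not p1, v
Accessibility: uRu, uRv, vRu, vRv
Branch closes: p1 and not p1 both at v.
(One branch shown.) All branches close.

Unsatisfiable (every branch closes)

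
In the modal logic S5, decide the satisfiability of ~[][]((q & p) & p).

Satisfiable

1. ~[][]((q & p) & p), 0
2. ~[]((q & p) & p), 1   [~[]-rule on 1: fresh world 1, 0R1]
3. ~((q & p) & p), 2   [~[]-rule on 2: fresh world 2, 1R2]
4. ~p, 2   [~&-rule on 3 (branches; this branch)]
Accessibility: 0R0, 0R1, 0R2, 1R0, 1R1, 1R2, 2R0, 2R1, 2R2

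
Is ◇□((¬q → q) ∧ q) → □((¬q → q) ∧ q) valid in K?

Tableau for the negation ¬(◇□((¬q → q) ∧ q) → □((¬q → q) ∧ q)):
1. ¬(◇□((¬q → q) ∧ q) → □((¬q → q) ∧ q)), 0
2. ◇□((¬q → q) ∧ q), 0
3. ¬□((¬q → q) ∧ q), 0
4. □((¬q → q) ∧ q), 1
5. ¬((¬q → q) ∧ q), 2
6. ¬q, 2
Accessibility: 0R1, 0R2
The negation has an open branch (countermodel exists).

Invalid (countermodel exists)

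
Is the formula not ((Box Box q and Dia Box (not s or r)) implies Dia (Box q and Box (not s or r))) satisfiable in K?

1. not ((Box Box q and Dia Box (not s or r)) implies Dia (Box q and Box (not s or r))), u
2. Box Box q and Dia Box (not s or r), u   [neg-implies-rule on 1]
3. not Dia (Box q and Box (not s or r)), u   [neg-implies-rule on 1]
4. Box Box q, u   [and-rule on 2]
5. Dia Box (not s or r), u   [and-rule on 2]
6. Box (not s or r), v   [Dia-rule on 5: fresh world v, uRv]
7. not (Box q and Box (not s or r)), v   [neg-Dia-rule on 3 via uRv]
8. Box q, v   [Box-rule on 4 via uRv]
9. not Box (not s or r), v   [neg-and-rule on 7 (branches; this branch)]
10. not (not s or r), w   [neg-Box-rule on 9: fresh world w, vRw]
11. s, w   [neg-or-rule on 10]
12. not r, w   [neg-or-rule on 10]
13. not s or r, w   [Box-rule on 6 via vRw]
14. q, w   [Box-rule on 8 via vRw]
15. r, w   [or-rule on 13 (branches; this branch)]
Accessibility: uRv, vRw
Branch closes: r and not r both at w.
All branches of the tableau close; one closing branch shown above.

Unsatisfiable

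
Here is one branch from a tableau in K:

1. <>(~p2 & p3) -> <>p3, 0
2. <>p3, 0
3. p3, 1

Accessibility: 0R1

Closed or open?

No, open

No atom appears with both signs at the same world.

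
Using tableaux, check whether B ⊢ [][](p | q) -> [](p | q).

Tableau for the negation ~([][](p | q) -> [](p | q)):
1. ~([][](p | q) -> [](p | q)), u
2. [][](p | q), u
3. ~[](p | q), u
4. [](p | q), u
5. p | q, u
6. q, u
7. ~(p | q), v
8. ~p, v
9. ~q, v
10. [](p | q), v
11. p | q, v
12. q, v
Accessibility: uRu, uRv, vRu, vRv
Branch closes: q and ~q both at v.
Every branch of the negation's tableau closes; the branch above is one of them.

Valid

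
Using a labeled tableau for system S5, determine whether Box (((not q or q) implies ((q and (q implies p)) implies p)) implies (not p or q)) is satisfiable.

Yes, satisfiable

1. Box (((not q or q) implies ((q and (q implies p)) implies p)) implies (not p or q)), 0
2. ((not q or q) implies ((q and (q implies p)) implies p)) implies (not p or q), 0   [Box-rule on 1 via 0R0]
3. not p or q, 0   [implies-rule on 2 (branches; this branch)]
4. q, 0   [or-rule on 3 (branches; this branch)]
Accessibility: 0R0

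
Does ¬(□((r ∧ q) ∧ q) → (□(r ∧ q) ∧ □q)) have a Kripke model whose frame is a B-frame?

Unsatisfiable

1. ¬(□((r ∧ q) ∧ q) → (□(r ∧ q) ∧ □q)), u
2. □((r ∧ q) ∧ q), u
3. ¬(□(r ∧ q) ∧ □q), u
4. (r ∧ q) ∧ q, u
5. r ∧ q, u
6. q, u
7. r, u
8. ¬□(r ∧ q), u
9. ¬(r ∧ q), v
10. (r ∧ q) ∧ q, v
11. r ∧ q, v
12. q, v
13. r, v
14. ¬q, v
Accessibility: uRu, uRv, vRu, vRv
Branch closes: q and ¬q both at v.
Every branch closes; the branch above is one of them.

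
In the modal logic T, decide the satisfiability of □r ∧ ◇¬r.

Unsatisfiable (every branch closes)

1. □r ∧ ◇¬r, w0
2. □r, w0
3. ◇¬r, w0
4. r, w0
5. ¬r, w1
6. r, w1
Accessibility: w0Rw0, w0Rw1, w1Rw1
Branch closes: r and ¬r both at w1.
Every branch closes; the branch above is one of them.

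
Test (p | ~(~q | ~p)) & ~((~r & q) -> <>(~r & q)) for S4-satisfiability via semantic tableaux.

1. (p | ~(~q | ~p)) & ~((~r & q) -> <>(~r & q)), w0
2. p | ~(~q | ~p), w0
3. ~((~r & q) -> <>(~r & q)), w0
4. ~r & q, w0
5. ~<>(~r & q), w0
6. ~r, w0
7. q, w0
8. ~(~r & q), w0
9. ~(~q | ~p), w0
10. p, w0
11. ~q, w0
Accessibility: w0Rw0
Branch closes: q and ~q both at w0.
Every branch closes; the branch above is one of them.

No, unsatisfiable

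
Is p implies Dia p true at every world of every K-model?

Tableau for the negation not (p implies Dia p):
1. not (p implies Dia p), 0
2. p, 0   [neg-implies-rule on 1]
3. not Dia p, 0   [neg-implies-rule on 1]
The negation has an open branch (countermodel exists).

No, not valid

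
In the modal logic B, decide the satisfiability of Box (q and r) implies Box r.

Satisfiable (open branch found)

1. Box (q and r) implies Box r, 0
2. Box r, 0
3. r, 0
Accessibility: 0R0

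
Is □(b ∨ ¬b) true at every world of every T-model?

Tableau for the negation ¬□(b ∨ ¬b):
1. ¬□(b ∨ ¬b), u
2. ¬(b ∨ ¬b), v   [¬□-rule on 1: fresh world v, uRv]
3. ¬b, v   [¬∨-rule on 2]
4. b, v   [¬∨-rule on 2]
Accessibility: uRu, uRv, vRv
Branch closes: b and ¬b both at v.
Every branch of the negation's tableau closes; the branch above is one of them.

Yes, valid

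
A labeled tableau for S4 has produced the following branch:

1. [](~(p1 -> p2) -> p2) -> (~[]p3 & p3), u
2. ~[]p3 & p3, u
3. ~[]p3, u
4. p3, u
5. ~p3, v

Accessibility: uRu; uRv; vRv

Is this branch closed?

There is no literal clash: for every atom and world, at most one sign appears.

Open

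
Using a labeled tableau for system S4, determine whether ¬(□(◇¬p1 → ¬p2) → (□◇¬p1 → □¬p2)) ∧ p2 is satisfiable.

1. ¬(□(◇¬p1 → ¬p2) → (□◇¬p1 → □¬p2)) ∧ p2, w0
2. ¬(□(◇¬p1 → ¬p2) → (□◇¬p1 → □¬p2)), w0
3. p2, w0
4. □(◇¬p1 → ¬p2), w0
5. ¬(□◇¬p1 → □¬p2), w0
6. □◇¬p1, w0
7. ¬□¬p2, w0
8. ◇¬p1 → ¬p2, w0
9. ◇¬p1, w0
10. ¬◇¬p1, w0
11. p1, w0
12. p2, w1
13. ◇¬p1 → ¬p2, w1
14. ◇¬p1, w1
15. p1, w1
16. ¬◇¬p1, w1
17. ¬p1, w2
18. ◇¬p1 → ¬p2, w2
19. ◇¬p1, w2
20. p1, w2
Accessibility: w0Rw0, w0Rw1, w0Rw2, w1Rw1, w2Rw2
Branch closes: p1 and ¬p1 both at w2.
(One branch shown.) All branches close.

Unsatisfiable (every branch closes)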